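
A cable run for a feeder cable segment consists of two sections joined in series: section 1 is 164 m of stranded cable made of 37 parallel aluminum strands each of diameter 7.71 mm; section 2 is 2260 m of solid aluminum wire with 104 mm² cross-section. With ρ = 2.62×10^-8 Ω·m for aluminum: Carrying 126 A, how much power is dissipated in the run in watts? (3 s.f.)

9080 W

Section 1: A_strand = π(3.8550e-03)² = 4.669e-05 m²; R₁ = ρL/(N·A_s) = (2.62×10^-8)(164)/(37×4.669e-05) = 0.002487 Ω
Section 2: A = 104 mm² = 1.040e-04 m²
R₂ = (2.62×10^-8)(2260)/(1.040e-04) = 0.5693 Ω
R = R₁ + R₂ = 0.5718 Ω
P = I²R = (126)² × 0.5718 = 9080 W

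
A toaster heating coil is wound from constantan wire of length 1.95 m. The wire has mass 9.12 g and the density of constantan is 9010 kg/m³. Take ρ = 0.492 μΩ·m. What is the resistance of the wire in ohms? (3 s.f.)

ρ = 0.492 μΩ·m = 4.92×10^-7 Ω·m
A = m/(density·L) = 0.00912/(9010×1.95) = 5.1908e-07 m²
R = ρL/A = (4.92×10^-7)(1.95)/(5.1908e-07) = 1.85 Ω

1.85 Ω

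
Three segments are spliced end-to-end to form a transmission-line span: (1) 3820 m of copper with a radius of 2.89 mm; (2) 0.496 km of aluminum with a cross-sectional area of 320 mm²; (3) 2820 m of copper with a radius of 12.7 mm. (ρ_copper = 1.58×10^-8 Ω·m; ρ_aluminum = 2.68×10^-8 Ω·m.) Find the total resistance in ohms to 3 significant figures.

Seg 1: A = πr² = π(2.8900e-03 m)² = 2.624e-05 m²
R_1 = (1.58×10^-8)(3820)/(2.624e-05) = 2.3 Ω
Seg 2: A = 320 mm² = 3.200e-04 m²
R_2 = (2.68×10^-8)(496)/(3.200e-04) = 0.04154 Ω
Seg 3: A = πr² = π(1.2700e-02 m)² = 5.067e-04 m²
R_3 = (1.58×10^-8)(2820)/(5.067e-04) = 0.08793 Ω
R_total = R_1 + R_2 + R_3 = 2.43 Ω

2.43 Ω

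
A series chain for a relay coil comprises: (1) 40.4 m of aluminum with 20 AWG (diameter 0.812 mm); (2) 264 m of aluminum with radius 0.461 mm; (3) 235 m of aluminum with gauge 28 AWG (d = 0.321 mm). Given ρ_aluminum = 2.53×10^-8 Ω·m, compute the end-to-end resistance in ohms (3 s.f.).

Seg 1: A = π(0.812/2 mm)² = π(4.0600e-04 m)² = 5.178e-07 m²
R_1 = (2.53×10^-8)(40.4)/(5.178e-07) = 1.974 Ω
Seg 2: A = πr² = π(4.6100e-04 m)² = 6.677e-07 m²
R_2 = (2.53×10^-8)(264)/(6.677e-07) = 10 Ω
Seg 3: A = π(0.321/2 mm)² = π(1.6050e-04 m)² = 8.093e-08 m²
R_3 = (2.53×10^-8)(235)/(8.093e-08) = 73.47 Ω
R_total = R_1 + R_2 + R_3 = 85.4 Ω

85.4 Ω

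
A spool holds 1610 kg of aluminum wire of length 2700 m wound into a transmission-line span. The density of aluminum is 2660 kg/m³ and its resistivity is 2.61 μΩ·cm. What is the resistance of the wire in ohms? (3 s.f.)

ρ = 2.61 μΩ·cm = 2.61×10^-8 Ω·m
A = m/(density·L) = 1610/(2660×2700) = 2.2417e-04 m²
R = ρL/A = (2.61×10^-8)(2700)/(2.2417e-04) = 0.314 Ω

0.314 Ω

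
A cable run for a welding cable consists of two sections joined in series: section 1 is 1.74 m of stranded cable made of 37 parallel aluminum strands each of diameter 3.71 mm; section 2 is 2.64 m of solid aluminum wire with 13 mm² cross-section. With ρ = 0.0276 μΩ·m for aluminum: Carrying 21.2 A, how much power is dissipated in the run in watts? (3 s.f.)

ρ = 0.0276 μΩ·m = 2.76×10^-8 Ω·m
Section 1: A_strand = π(1.8550e-03)² = 1.081e-05 m²; R₁ = ρL/(N·A_s) = (2.76×10^-8)(1.74)/(37×1.081e-05) = 1.201×10^-4 Ω
Section 2: A = 13 mm² = 1.300e-05 m²
R₂ = (2.76×10^-8)(2.64)/(1.300e-05) = 0.005605 Ω
R = R₁ + R₂ = 0.005725 Ω
P = I²R = (21.2)² × 0.005725 = 2.57 W

2.57 W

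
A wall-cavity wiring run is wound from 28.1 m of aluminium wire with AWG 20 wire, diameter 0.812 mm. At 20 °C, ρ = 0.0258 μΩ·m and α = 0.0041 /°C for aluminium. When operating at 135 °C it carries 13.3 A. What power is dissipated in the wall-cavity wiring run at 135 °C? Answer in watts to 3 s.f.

364 W

ρ = 0.0258 μΩ·m = 2.58×10^-8 Ω·m
A = π(0.812/2 mm)² = π(4.0600e-04 m)² = 5.178e-07 m²
R₍20₎ = ρL/A = (2.58×10^-8)(28.1)/(5.178e-07) = 1.4 Ω
R₍135₎ = R₍20₎(1 + αΔT) = 1.4 × (1 + 0.0041×115) = 2.06 Ω
P = I²R = (13.3)² × 2.06 = 364 W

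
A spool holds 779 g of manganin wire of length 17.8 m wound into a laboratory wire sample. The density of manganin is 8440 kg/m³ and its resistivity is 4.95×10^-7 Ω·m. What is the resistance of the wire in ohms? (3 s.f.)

1.70 Ω

A = m/(density·L) = 0.779/(8440×17.8) = 5.1853e-06 m²
R = ρL/A = (4.95×10^-7)(17.8)/(5.1853e-06) = 1.70 Ω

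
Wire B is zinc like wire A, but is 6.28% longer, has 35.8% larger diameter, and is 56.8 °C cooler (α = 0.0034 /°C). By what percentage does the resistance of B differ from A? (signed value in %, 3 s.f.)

R ∝ ρL/d² with ρ ∝ (1+αΔT), so R_B/R_A = (1 + 6.28/100) × (1 + 35.8/100)⁻² × (1 − 0.0034×56.8)
= 1.063 × 0.5423 × 0.8069 = 0.465
(R_B − R_A)/R_A = 0.465 − 1 = -53.5%

-53.5%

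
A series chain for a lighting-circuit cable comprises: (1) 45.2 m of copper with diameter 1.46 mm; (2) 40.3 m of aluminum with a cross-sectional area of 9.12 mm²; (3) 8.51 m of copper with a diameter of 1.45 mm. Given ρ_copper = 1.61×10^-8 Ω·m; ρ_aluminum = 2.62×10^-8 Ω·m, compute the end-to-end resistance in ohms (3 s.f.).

Seg 1: A = π(d/2)² = π(7.3000e-04 m)² = 1.674e-06 m²
R_1 = (1.61×10^-8)(45.2)/(1.674e-06) = 0.4347 Ω
Seg 2: A = 9.12 mm² = 9.120e-06 m²
R_2 = (2.62×10^-8)(40.3)/(9.120e-06) = 0.1158 Ω
Seg 3: A = π(d/2)² = π(7.2500e-04 m)² = 1.651e-06 m²
R_3 = (1.61×10^-8)(8.51)/(1.651e-06) = 0.08297 Ω
R_total = R_1 + R_2 + R_3 = 0.633 Ω

0.633 Ω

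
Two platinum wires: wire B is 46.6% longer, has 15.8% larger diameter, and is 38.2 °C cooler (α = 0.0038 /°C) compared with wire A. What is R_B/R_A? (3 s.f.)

0.935

R ∝ ρL/d² with ρ ∝ (1+αΔT), so R_B/R_A = (1 + 46.6/100) × (1 + 15.8/100)⁻² × (1 − 0.0038×38.2)
= 1.466 × 0.7457 × 0.8548 = 0.935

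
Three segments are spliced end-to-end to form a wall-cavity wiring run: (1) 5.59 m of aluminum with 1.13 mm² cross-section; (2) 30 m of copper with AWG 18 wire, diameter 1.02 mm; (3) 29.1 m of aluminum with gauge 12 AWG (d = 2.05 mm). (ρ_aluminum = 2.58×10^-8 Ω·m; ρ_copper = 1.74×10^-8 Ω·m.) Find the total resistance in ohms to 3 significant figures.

Seg 1: A = 1.13 mm² = 1.130e-06 m²
R_1 = (2.58×10^-8)(5.59)/(1.130e-06) = 0.1276 Ω
Seg 2: A = π(1.02/2 mm)² = π(5.1000e-04 m)² = 8.171e-07 m²
R_2 = (1.74×10^-8)(30)/(8.171e-07) = 0.6388 Ω
Seg 3: A = π(2.05/2 mm)² = π(1.0250e-03 m)² = 3.301e-06 m²
R_3 = (2.58×10^-8)(29.1)/(3.301e-06) = 0.2275 Ω
R_total = R_1 + R_2 + R_3 = 0.994 Ω

0.994 Ω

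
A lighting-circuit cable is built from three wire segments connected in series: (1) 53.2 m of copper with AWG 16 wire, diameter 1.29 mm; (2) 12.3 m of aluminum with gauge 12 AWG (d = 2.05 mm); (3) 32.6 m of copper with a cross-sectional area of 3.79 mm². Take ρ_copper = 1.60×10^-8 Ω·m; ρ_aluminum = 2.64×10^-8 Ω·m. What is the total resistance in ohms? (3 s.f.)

0.887 Ω

Seg 1: A = π(1.29/2 mm)² = π(6.4500e-04 m)² = 1.307e-06 m²
R_1 = (1.60×10^-8)(53.2)/(1.307e-06) = 0.6513 Ω
Seg 2: A = π(2.05/2 mm)² = π(1.0250e-03 m)² = 3.301e-06 m²
R_2 = (2.64×10^-8)(12.3)/(3.301e-06) = 0.09838 Ω
Seg 3: A = 3.79 mm² = 3.790e-06 m²
R_3 = (1.60×10^-8)(32.6)/(3.790e-06) = 0.1376 Ω
R_total = R_1 + R_2 + R_3 = 0.887 Ω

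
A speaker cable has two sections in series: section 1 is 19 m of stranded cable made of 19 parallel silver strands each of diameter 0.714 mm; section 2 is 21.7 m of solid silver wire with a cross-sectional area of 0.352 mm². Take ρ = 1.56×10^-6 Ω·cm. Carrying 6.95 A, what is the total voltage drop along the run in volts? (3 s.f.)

ρ = 1.56×10^-6 Ω·cm = 1.56×10^-8 Ω·m
Section 1: A_strand = π(3.5700e-04)² = 4.004e-07 m²; R₁ = ρL/(N·A_s) = (1.56×10^-8)(19)/(19×4.004e-07) = 0.03896 Ω
Section 2: A = 0.352 mm² = 3.520e-07 m²
R₂ = (1.56×10^-8)(21.7)/(3.520e-07) = 0.9617 Ω
R = R₁ + R₂ = 1.001 Ω
V = IR = 6.95 × 1.001 = 6.95 V

6.95 V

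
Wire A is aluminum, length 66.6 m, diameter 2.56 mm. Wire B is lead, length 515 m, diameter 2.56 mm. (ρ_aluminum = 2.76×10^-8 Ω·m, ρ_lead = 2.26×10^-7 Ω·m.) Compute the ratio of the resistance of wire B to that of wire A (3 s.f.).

63.3

R ∝ ρL/d², so R_B/R_A = (ρ_B/ρ_A) × (L_B/L_A)
= (2.26×10^-7/2.76×10^-8) × (515/66.6) = 63.3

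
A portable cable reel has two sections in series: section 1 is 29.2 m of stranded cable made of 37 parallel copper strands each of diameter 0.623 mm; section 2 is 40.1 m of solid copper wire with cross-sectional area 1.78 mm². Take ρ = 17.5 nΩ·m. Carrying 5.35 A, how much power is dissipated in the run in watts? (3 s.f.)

12.6 W

ρ = 17.5 nΩ·m = 1.75×10^-8 Ω·m
Section 1: A_strand = π(3.1150e-04)² = 3.048e-07 m²; R₁ = ρL/(N·A_s) = (1.75×10^-8)(29.2)/(37×3.048e-07) = 0.04531 Ω
Section 2: A = 1.78 mm² = 1.780e-06 m²
R₂ = (1.75×10^-8)(40.1)/(1.780e-06) = 0.3942 Ω
R = R₁ + R₂ = 0.4395 Ω
P = I²R = (5.35)² × 0.4395 = 12.6 W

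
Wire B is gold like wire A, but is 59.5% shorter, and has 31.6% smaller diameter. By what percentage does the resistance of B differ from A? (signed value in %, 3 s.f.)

-13.4%

R ∝ L/d², so R_B/R_A = (1 − 59.5/100) × (1 − 31.6/100)⁻²
= 0.405 × 2.137 = 0.8657
(R_B − R_A)/R_A = 0.8657 − 1 = -13.4%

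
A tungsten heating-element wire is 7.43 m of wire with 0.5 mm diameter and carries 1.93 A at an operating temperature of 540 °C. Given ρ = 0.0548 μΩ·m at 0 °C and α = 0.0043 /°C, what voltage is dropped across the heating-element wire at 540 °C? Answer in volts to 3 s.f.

ρ = 0.0548 μΩ·m = 5.48×10^-8 Ω·m
A = π(d/2)² = π(2.5000e-04 m)² = 1.963e-07 m²
R₍0₎ = ρL/A = (5.48×10^-8)(7.43)/(1.963e-07) = 2.074 Ω
R₍540₎ = R₍0₎(1 + αΔT) = 2.074 × (1 + 0.0043×540) = 6.889 Ω
V = IR = 1.93 × 6.889 = 13.3 V

13.3 V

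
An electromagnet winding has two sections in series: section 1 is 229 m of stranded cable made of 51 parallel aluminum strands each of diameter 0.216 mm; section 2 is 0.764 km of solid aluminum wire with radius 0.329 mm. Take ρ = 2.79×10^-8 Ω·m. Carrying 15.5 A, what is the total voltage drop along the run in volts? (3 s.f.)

Section 1: A_strand = π(1.0800e-04)² = 3.664e-08 m²; R₁ = ρL/(N·A_s) = (2.79×10^-8)(229)/(51×3.664e-08) = 3.419 Ω
Section 2: A = πr² = π(3.2900e-04 m)² = 3.400e-07 m²
R₂ = (2.79×10^-8)(764)/(3.400e-07) = 62.68 Ω
R = R₁ + R₂ = 66.1 Ω
V = IR = 15.5 × 66.1 = 1020 V

1020 V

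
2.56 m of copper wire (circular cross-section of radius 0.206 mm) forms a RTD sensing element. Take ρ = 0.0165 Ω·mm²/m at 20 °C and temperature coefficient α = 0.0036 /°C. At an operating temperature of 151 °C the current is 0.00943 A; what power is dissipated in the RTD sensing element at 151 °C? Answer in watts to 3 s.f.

ρ = 0.0165 Ω·mm²/m = 1.65×10^-8 Ω·m
A = πr² = π(2.0600e-04 m)² = 1.333e-07 m²
R₍20₎ = ρL/A = (1.65×10^-8)(2.56)/(1.333e-07) = 0.3168 Ω
R₍151₎ = R₍20₎(1 + αΔT) = 0.3168 × (1 + 0.0036×131) = 0.4663 Ω
P = I²R = (0.00943)² × 0.4663 = 4.15×10^-5 W

4.15×10^-5 W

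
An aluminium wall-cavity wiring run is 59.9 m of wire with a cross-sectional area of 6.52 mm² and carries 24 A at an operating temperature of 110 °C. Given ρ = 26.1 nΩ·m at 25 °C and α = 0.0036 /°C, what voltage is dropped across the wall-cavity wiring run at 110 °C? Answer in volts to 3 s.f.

7.52 V

ρ = 26.1 nΩ·m = 2.61×10^-8 Ω·m
A = 6.52 mm² = 6.520e-06 m²
R₍25₎ = ρL/A = (2.61×10^-8)(59.9)/(6.520e-06) = 0.2398 Ω
R₍110₎ = R₍25₎(1 + αΔT) = 0.2398 × (1 + 0.0036×85) = 0.3132 Ω
V = IR = 24 × 0.3132 = 7.52 V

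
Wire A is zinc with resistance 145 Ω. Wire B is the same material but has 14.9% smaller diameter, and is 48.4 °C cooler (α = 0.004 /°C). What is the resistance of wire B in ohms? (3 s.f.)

R ∝ ρL/d² with ρ ∝ (1+αΔT), so R_B/R_A = (1 − 14.9/100)⁻² × (1 − 0.004×48.4)
= 1.381 × 0.8064 = 1.113
R_B = 1.113 × 145 = 161 Ω

161 Ω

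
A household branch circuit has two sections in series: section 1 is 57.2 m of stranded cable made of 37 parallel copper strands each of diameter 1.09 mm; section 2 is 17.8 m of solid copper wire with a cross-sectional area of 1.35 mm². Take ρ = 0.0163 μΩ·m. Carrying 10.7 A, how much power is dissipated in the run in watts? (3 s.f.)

ρ = 0.0163 μΩ·m = 1.63×10^-8 Ω·m
Section 1: A_strand = π(5.4500e-04)² = 9.331e-07 m²; R₁ = ρL/(N·A_s) = (1.63×10^-8)(57.2)/(37×9.331e-07) = 0.027 Ω
Section 2: A = 1.35 mm² = 1.350e-06 m²
R₂ = (1.63×10^-8)(17.8)/(1.350e-06) = 0.2149 Ω
R = R₁ + R₂ = 0.2419 Ω
P = I²R = (10.7)² × 0.2419 = 27.7 W

27.7 W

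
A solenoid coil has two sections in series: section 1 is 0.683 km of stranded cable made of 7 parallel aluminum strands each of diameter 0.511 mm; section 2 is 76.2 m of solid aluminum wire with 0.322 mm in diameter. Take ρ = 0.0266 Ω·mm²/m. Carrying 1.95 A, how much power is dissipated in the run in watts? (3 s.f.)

143 W

ρ = 0.0266 Ω·mm²/m = 2.66×10^-8 Ω·m
Section 1: A_strand = π(2.5550e-04)² = 2.051e-07 m²; R₁ = ρL/(N·A_s) = (2.66×10^-8)(683)/(7×2.051e-07) = 12.66 Ω
Section 2: A = π(d/2)² = π(1.6100e-04 m)² = 8.143e-08 m²
R₂ = (2.66×10^-8)(76.2)/(8.143e-08) = 24.89 Ω
R = R₁ + R₂ = 37.55 Ω
P = I²R = (1.95)² × 37.55 = 143 W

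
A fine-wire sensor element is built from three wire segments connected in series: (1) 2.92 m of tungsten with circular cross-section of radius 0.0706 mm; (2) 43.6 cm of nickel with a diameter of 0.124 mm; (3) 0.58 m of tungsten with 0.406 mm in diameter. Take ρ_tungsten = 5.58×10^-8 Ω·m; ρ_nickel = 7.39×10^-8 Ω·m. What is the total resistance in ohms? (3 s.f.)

Seg 1: A = πr² = π(7.0600e-05 m)² = 1.566e-08 m²
R_1 = (5.58×10^-8)(2.92)/(1.566e-08) = 10.41 Ω
Seg 2: A = π(d/2)² = π(6.2000e-05 m)² = 1.208e-08 m²
R_2 = (7.39×10^-8)(0.436)/(1.208e-08) = 2.668 Ω
Seg 3: A = π(d/2)² = π(2.0300e-04 m)² = 1.295e-07 m²
R_3 = (5.58×10^-8)(0.58)/(1.295e-07) = 0.25 Ω
R_total = R_1 + R_2 + R_3 = 13.3 Ω

13.3 Ω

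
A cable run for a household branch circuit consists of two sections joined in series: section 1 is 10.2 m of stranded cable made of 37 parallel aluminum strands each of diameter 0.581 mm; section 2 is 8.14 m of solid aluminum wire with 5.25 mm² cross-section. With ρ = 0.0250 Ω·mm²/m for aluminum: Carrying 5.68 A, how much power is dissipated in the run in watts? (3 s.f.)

2.09 W

ρ = 0.0250 Ω·mm²/m = 2.50×10^-8 Ω·m
Section 1: A_strand = π(2.9050e-04)² = 2.651e-07 m²; R₁ = ρL/(N·A_s) = (2.50×10^-8)(10.2)/(37×2.651e-07) = 0.026 Ω
Section 2: A = 5.25 mm² = 5.250e-06 m²
R₂ = (2.50×10^-8)(8.14)/(5.250e-06) = 0.03876 Ω
R = R₁ + R₂ = 0.06476 Ω
P = I²R = (5.68)² × 0.06476 = 2.09 W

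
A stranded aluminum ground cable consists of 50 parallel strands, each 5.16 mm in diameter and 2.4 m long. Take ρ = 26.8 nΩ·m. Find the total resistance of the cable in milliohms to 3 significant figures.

0.0615 mΩ

ρ = 26.8 nΩ·m = 2.68×10^-8 Ω·m
A_strand = π(2.5800e-03 m)² = 2.091e-05 m²
R_strand = ρL/A = (2.68×10^-8)(2.4)/(2.091e-05) = 0.003076 Ω
R_total = R_strand/N = 0.003076/50 = 0.0615 mΩ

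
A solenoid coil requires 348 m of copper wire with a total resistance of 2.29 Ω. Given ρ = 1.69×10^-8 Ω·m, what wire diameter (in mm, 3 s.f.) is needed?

A = ρL/R = (1.69×10^-8)(348)/(2.29) = 2.568e-06 m²
d = 2√(A/π) = 1.808e-03 m = 1.81 mm

1.81 mm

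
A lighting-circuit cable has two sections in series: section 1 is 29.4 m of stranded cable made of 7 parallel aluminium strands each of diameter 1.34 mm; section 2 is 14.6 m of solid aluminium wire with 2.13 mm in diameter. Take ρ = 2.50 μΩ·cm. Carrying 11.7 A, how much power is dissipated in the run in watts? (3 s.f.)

ρ = 2.50 μΩ·cm = 2.50×10^-8 Ω·m
Section 1: A_strand = π(6.7000e-04)² = 1.410e-06 m²; R₁ = ρL/(N·A_s) = (2.50×10^-8)(29.4)/(7×1.410e-06) = 0.07445 Ω
Section 2: A = π(d/2)² = π(1.0650e-03 m)² = 3.563e-06 m²
R₂ = (2.50×10^-8)(14.6)/(3.563e-06) = 0.1024 Ω
R = R₁ + R₂ = 0.1769 Ω
P = I²R = (11.7)² × 0.1769 = 24.2 W

24.2 W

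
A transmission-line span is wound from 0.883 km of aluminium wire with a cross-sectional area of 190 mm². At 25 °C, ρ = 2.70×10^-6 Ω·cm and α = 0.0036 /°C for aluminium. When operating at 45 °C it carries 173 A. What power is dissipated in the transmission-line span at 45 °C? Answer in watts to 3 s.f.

4030 W

ρ = 2.70×10^-6 Ω·cm = 2.70×10^-8 Ω·m
A = 190 mm² = 1.900e-04 m²
R₍25₎ = ρL/A = (2.70×10^-8)(883)/(1.900e-04) = 0.1255 Ω
R₍45₎ = R₍25₎(1 + αΔT) = 0.1255 × (1 + 0.0036×20) = 0.1345 Ω
P = I²R = (173)² × 0.1345 = 4030 W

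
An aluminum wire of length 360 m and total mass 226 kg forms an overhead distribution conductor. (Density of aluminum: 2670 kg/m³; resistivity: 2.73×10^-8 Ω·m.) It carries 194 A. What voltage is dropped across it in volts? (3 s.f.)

8.11 V

A = m/(density·L) = 226/(2670×360) = 2.3512e-04 m²
R = ρL/A = (2.73×10^-8)(360)/(2.3512e-04) = 0.0418 Ω
V = IR = 194 × 0.0418 = 8.11 V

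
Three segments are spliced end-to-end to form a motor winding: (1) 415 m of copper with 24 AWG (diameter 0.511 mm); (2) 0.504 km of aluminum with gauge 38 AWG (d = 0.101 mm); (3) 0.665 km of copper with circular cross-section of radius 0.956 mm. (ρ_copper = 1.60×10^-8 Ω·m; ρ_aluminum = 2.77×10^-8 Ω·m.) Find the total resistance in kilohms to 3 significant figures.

1.78 kΩ

Seg 1: A = π(0.511/2 mm)² = π(2.5550e-04 m)² = 2.051e-07 m²
R_1 = (1.60×10^-8)(415)/(2.051e-07) = 32.38 Ω
Seg 2: A = π(0.101/2 mm)² = π(5.0500e-05 m)² = 8.012e-09 m²
R_2 = (2.77×10^-8)(504)/(8.012e-09) = 1743 Ω
Seg 3: A = πr² = π(9.5600e-04 m)² = 2.871e-06 m²
R_3 = (1.60×10^-8)(665)/(2.871e-06) = 3.706 Ω
R_total = R_1 + R_2 + R_3 = 1.78 kΩ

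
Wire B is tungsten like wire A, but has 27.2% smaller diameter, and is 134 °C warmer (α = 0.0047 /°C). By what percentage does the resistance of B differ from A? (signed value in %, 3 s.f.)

R ∝ ρL/d² with ρ ∝ (1+αΔT), so R_B/R_A = (1 − 27.2/100)⁻² × (1 + 0.0047×134)
= 1.887 × 1.63 = 3.075
(R_B − R_A)/R_A = 3.075 − 1 = 208%

208%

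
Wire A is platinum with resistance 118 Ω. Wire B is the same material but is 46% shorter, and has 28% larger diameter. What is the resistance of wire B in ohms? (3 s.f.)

38.9 Ω

R ∝ L/d², so R_B/R_A = (1 − 46/100) × (1 + 28/100)⁻²
= 0.54 × 0.6103 = 0.3296
R_B = 0.3296 × 118 = 38.9 Ω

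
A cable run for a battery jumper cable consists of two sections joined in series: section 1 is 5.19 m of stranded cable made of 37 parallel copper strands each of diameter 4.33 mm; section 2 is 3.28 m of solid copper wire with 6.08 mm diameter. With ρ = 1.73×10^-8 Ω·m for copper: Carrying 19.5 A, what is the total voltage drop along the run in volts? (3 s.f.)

Section 1: A_strand = π(2.1650e-03)² = 1.473e-05 m²; R₁ = ρL/(N·A_s) = (1.73×10^-8)(5.19)/(37×1.473e-05) = 1.648×10^-4 Ω
Section 2: A = π(d/2)² = π(3.0400e-03 m)² = 2.903e-05 m²
R₂ = (1.73×10^-8)(3.28)/(2.903e-05) = 0.001954 Ω
R = R₁ + R₂ = 0.002119 Ω
V = IR = 19.5 × 0.002119 = 0.0413 V

0.0413 V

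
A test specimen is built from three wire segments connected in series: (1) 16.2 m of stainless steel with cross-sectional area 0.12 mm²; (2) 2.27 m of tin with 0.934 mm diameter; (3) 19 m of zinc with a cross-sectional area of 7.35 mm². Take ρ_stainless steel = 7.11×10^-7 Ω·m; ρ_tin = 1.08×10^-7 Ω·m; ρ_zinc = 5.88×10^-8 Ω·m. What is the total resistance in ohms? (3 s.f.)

Seg 1: A = 0.12 mm² = 1.200e-07 m²
R_1 = (7.11×10^-7)(16.2)/(1.200e-07) = 95.98 Ω
Seg 2: A = π(d/2)² = π(4.6700e-04 m)² = 6.851e-07 m²
R_2 = (1.08×10^-7)(2.27)/(6.851e-07) = 0.3578 Ω
Seg 3: A = 7.35 mm² = 7.350e-06 m²
R_3 = (5.88×10^-8)(19)/(7.350e-06) = 0.152 Ω
R_total = R_1 + R_2 + R_3 = 96.5 Ω

96.5 Ω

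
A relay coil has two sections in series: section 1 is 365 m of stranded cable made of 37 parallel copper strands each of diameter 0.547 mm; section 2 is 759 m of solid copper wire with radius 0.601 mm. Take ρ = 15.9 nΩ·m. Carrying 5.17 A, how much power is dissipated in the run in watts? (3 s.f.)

302 W

ρ = 15.9 nΩ·m = 1.59×10^-8 Ω·m
Section 1: A_strand = π(2.7350e-04)² = 2.350e-07 m²; R₁ = ρL/(N·A_s) = (1.59×10^-8)(365)/(37×2.350e-07) = 0.6675 Ω
Section 2: A = πr² = π(6.0100e-04 m)² = 1.135e-06 m²
R₂ = (1.59×10^-8)(759)/(1.135e-06) = 10.64 Ω
R = R₁ + R₂ = 11.3 Ω
P = I²R = (5.17)² × 11.3 = 302 W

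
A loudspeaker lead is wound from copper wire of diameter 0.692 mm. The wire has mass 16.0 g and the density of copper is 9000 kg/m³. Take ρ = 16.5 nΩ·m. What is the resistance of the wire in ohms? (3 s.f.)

0.207 Ω

ρ = 16.5 nΩ·m = 1.65×10^-8 Ω·m
A = π(d/2)² = π(3.4600e-04 m)² = 3.7610e-07 m²
L = m/(density·A) = 0.016/(9000×3.7610e-07) = 4.727 m
R = ρL/A = (1.65×10^-8)(4.727)/(3.7610e-07) = 0.207 Ω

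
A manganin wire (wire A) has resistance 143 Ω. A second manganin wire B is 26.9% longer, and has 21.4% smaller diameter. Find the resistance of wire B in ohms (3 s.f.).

294 Ω

R ∝ L/d², so R_B/R_A = (1 + 26.9/100) × (1 − 21.4/100)⁻²
= 1.269 × 1.619 = 2.054
R_B = 2.054 × 143 = 294 Ω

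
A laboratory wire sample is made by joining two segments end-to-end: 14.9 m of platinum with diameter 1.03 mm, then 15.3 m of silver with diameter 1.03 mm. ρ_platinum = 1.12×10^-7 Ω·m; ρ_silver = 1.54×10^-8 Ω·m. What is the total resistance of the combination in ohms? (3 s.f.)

Segment 1: A = π(d/2)² = π(5.1500e-04 m)² = 8.332e-07 m²
R₁ = ρL/A = (1.12×10^-7)(14.9)/(8.332e-07) = 2.003 Ω
R₂ = (1.54×10^-8)(15.3)/(8.332e-07) = 0.2828 Ω
R = R₁ + R₂ = 2.29 Ω

2.29 Ω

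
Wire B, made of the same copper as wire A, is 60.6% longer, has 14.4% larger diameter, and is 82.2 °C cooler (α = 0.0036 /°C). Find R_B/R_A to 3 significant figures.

R ∝ ρL/d² with ρ ∝ (1+αΔT), so R_B/R_A = (1 + 60.6/100) × (1 + 14.4/100)⁻² × (1 − 0.0036×82.2)
= 1.606 × 0.7641 × 0.7041 = 0.864

0.864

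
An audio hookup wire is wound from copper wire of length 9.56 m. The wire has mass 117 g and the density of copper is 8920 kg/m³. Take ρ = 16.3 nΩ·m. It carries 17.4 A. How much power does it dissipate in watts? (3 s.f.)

34.4 W

ρ = 16.3 nΩ·m = 1.63×10^-8 Ω·m
A = m/(density·L) = 0.117/(8920×9.56) = 1.3720e-06 m²
R = ρL/A = (1.63×10^-8)(9.56)/(1.3720e-06) = 0.1136 Ω
P = I²R = (17.4)² × 0.1136 = 34.4 W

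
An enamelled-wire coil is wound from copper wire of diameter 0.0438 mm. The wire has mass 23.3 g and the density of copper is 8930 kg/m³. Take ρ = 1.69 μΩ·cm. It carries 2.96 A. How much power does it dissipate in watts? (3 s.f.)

ρ = 1.69 μΩ·cm = 1.69×10^-8 Ω·m
A = π(d/2)² = π(2.1900e-05 m)² = 1.5067e-09 m²
L = m/(density·A) = 0.0233/(8930×1.5067e-09) = 1732 m
R = ρL/A = (1.69×10^-8)(1732)/(1.5067e-09) = 19420 Ω
P = I²R = (2.96)² × 19420 = 1.70×10^5 W

1.70×10^5 W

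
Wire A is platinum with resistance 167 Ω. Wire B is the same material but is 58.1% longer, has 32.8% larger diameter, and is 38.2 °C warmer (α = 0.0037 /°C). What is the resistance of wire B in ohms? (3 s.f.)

R ∝ ρL/d² with ρ ∝ (1+αΔT), so R_B/R_A = (1 + 58.1/100) × (1 + 32.8/100)⁻² × (1 + 0.0037×38.2)
= 1.581 × 0.567 × 1.141 = 1.023
R_B = 1.023 × 167 = 171 Ω

171 Ω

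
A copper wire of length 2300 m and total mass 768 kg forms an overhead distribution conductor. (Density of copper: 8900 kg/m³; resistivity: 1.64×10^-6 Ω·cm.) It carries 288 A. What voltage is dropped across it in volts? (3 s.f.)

290 V

ρ = 1.64×10^-6 Ω·cm = 1.64×10^-8 Ω·m
A = m/(density·L) = 768/(8900×2300) = 3.7518e-05 m²
R = ρL/A = (1.64×10^-8)(2300)/(3.7518e-05) = 1.005 Ω
V = IR = 288 × 1.005 = 290 V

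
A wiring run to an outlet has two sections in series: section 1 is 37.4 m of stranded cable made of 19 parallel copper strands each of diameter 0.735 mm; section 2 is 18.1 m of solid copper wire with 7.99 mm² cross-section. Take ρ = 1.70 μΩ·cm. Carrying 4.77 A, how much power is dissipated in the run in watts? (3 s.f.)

ρ = 1.70 μΩ·cm = 1.70×10^-8 Ω·m
Section 1: A_strand = π(3.6750e-04)² = 4.243e-07 m²; R₁ = ρL/(N·A_s) = (1.70×10^-8)(37.4)/(19×4.243e-07) = 0.07887 Ω
Section 2: A = 7.99 mm² = 7.990e-06 m²
R₂ = (1.70×10^-8)(18.1)/(7.990e-06) = 0.03851 Ω
R = R₁ + R₂ = 0.1174 Ω
P = I²R = (4.77)² × 0.1174 = 2.67 W

2.67 W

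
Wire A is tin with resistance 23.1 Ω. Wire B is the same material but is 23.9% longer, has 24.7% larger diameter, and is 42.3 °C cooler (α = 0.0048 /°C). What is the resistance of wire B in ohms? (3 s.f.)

R ∝ ρL/d² with ρ ∝ (1+αΔT), so R_B/R_A = (1 + 23.9/100) × (1 + 24.7/100)⁻² × (1 − 0.0048×42.3)
= 1.239 × 0.6431 × 0.797 = 0.635
R_B = 0.635 × 23.1 = 14.7 Ω

14.7 Ω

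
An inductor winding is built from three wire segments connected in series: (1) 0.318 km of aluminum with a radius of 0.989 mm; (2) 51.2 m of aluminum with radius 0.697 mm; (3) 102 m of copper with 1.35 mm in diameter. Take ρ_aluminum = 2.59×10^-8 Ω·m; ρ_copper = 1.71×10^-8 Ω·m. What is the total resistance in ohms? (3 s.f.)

4.77 Ω

Seg 1: A = πr² = π(9.8900e-04 m)² = 3.073e-06 m²
R_1 = (2.59×10^-8)(318)/(3.073e-06) = 2.68 Ω
Seg 2: A = πr² = π(6.9700e-04 m)² = 1.526e-06 m²
R_2 = (2.59×10^-8)(51.2)/(1.526e-06) = 0.8689 Ω
Seg 3: A = π(d/2)² = π(6.7500e-04 m)² = 1.431e-06 m²
R_3 = (1.71×10^-8)(102)/(1.431e-06) = 1.219 Ω
R_total = R_1 + R_2 + R_3 = 4.77 Ω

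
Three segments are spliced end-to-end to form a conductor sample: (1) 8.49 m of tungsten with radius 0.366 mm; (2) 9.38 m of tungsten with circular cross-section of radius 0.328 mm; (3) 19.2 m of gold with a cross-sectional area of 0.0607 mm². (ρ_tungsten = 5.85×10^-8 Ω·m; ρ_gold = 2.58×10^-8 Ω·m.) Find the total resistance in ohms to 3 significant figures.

Seg 1: A = πr² = π(3.6600e-04 m)² = 4.208e-07 m²
R_1 = (5.85×10^-8)(8.49)/(4.208e-07) = 1.18 Ω
Seg 2: A = πr² = π(3.2800e-04 m)² = 3.380e-07 m²
R_2 = (5.85×10^-8)(9.38)/(3.380e-07) = 1.624 Ω
Seg 3: A = 0.0607 mm² = 6.070e-08 m²
R_3 = (2.58×10^-8)(19.2)/(6.070e-08) = 8.161 Ω
R_total = R_1 + R_2 + R_3 = 11.0 Ω

11.0 Ω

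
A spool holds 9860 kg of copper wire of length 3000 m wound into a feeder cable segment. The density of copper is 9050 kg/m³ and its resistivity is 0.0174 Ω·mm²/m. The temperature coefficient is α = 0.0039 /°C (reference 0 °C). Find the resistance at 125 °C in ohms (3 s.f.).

0.214 Ω

ρ = 0.0174 Ω·mm²/m = 1.74×10^-8 Ω·m
A = m/(density·L) = 9860/(9050×3000) = 3.6317e-04 m²
R = ρL/A = (1.74×10^-8)(3000)/(3.6317e-04) = 0.1437 Ω
R(125 °C) = 0.1437 × (1 + 0.0039×125) = 0.214 Ω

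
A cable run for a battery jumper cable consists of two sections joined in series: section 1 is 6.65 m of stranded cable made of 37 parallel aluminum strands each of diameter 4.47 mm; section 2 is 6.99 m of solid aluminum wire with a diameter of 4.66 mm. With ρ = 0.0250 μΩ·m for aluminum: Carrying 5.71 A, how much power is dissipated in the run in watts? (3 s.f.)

0.343 W

ρ = 0.0250 μΩ·m = 2.50×10^-8 Ω·m
Section 1: A_strand = π(2.2350e-03)² = 1.569e-05 m²; R₁ = ρL/(N·A_s) = (2.50×10^-8)(6.65)/(37×1.569e-05) = 2.863×10^-4 Ω
Section 2: A = π(d/2)² = π(2.3300e-03 m)² = 1.706e-05 m²
R₂ = (2.50×10^-8)(6.99)/(1.706e-05) = 0.01025 Ω
R = R₁ + R₂ = 0.01053 Ω
P = I²R = (5.71)² × 0.01053 = 0.343 W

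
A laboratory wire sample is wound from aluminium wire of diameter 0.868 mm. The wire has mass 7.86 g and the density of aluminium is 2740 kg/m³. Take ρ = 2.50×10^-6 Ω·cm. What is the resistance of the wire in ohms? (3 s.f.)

0.205 Ω

ρ = 2.50×10^-6 Ω·cm = 2.50×10^-8 Ω·m
A = π(d/2)² = π(4.3400e-04 m)² = 5.9174e-07 m²
L = m/(density·A) = 0.00786/(2740×5.9174e-07) = 4.848 m
R = ρL/A = (2.50×10^-8)(4.848)/(5.9174e-07) = 0.205 Ω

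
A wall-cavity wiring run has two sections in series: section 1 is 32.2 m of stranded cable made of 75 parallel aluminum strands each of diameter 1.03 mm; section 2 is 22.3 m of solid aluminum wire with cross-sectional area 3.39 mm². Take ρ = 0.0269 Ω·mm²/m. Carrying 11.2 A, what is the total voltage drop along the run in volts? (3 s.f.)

ρ = 0.0269 Ω·mm²/m = 2.69×10^-8 Ω·m
Section 1: A_strand = π(5.1500e-04)² = 8.332e-07 m²; R₁ = ρL/(N·A_s) = (2.69×10^-8)(32.2)/(75×8.332e-07) = 0.01386 Ω
Section 2: A = 3.39 mm² = 3.390e-06 m²
R₂ = (2.69×10^-8)(22.3)/(3.390e-06) = 0.177 Ω
R = R₁ + R₂ = 0.1908 Ω
V = IR = 11.2 × 0.1908 = 2.14 V

2.14 V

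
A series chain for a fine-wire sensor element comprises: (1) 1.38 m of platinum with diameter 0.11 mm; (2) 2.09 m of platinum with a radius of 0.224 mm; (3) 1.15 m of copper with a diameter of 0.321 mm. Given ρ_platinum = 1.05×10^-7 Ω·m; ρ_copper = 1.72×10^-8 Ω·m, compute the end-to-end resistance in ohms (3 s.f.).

Seg 1: A = π(d/2)² = π(5.5000e-05 m)² = 9.503e-09 m²
R_1 = (1.05×10^-7)(1.38)/(9.503e-09) = 15.25 Ω
Seg 2: A = πr² = π(2.2400e-04 m)² = 1.576e-07 m²
R_2 = (1.05×10^-7)(2.09)/(1.576e-07) = 1.392 Ω
Seg 3: A = π(d/2)² = π(1.6050e-04 m)² = 8.093e-08 m²
R_3 = (1.72×10^-8)(1.15)/(8.093e-08) = 0.2444 Ω
R_total = R_1 + R_2 + R_3 = 16.9 Ω

16.9 Ω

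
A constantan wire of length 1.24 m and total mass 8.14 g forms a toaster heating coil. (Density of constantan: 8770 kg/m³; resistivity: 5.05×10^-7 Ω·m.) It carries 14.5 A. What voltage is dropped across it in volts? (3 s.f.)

A = m/(density·L) = 0.00814/(8770×1.24) = 7.4852e-07 m²
R = ρL/A = (5.05×10^-7)(1.24)/(7.4852e-07) = 0.8366 Ω
V = IR = 14.5 × 0.8366 = 12.1 V

12.1 V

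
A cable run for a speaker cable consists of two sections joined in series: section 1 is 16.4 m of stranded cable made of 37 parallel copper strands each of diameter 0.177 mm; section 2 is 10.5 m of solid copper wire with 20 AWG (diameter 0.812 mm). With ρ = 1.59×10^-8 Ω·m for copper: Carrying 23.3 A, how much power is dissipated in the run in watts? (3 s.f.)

331 W

Section 1: A_strand = π(8.8500e-05)² = 2.461e-08 m²; R₁ = ρL/(N·A_s) = (1.59×10^-8)(16.4)/(37×2.461e-08) = 0.2864 Ω
Section 2: A = π(0.812/2 mm)² = π(4.0600e-04 m)² = 5.178e-07 m²
R₂ = (1.59×10^-8)(10.5)/(5.178e-07) = 0.3224 Ω
R = R₁ + R₂ = 0.6088 Ω
P = I²R = (23.3)² × 0.6088 = 331 W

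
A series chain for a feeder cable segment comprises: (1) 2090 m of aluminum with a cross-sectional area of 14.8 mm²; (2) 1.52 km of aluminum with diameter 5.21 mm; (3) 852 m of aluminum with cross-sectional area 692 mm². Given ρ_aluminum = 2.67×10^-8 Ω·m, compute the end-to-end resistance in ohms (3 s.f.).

Seg 1: A = 14.8 mm² = 1.480e-05 m²
R_1 = (2.67×10^-8)(2090)/(1.480e-05) = 3.77 Ω
Seg 2: A = π(d/2)² = π(2.6050e-03 m)² = 2.132e-05 m²
R_2 = (2.67×10^-8)(1520)/(2.132e-05) = 1.904 Ω
Seg 3: A = 692 mm² = 6.920e-04 m²
R_3 = (2.67×10^-8)(852)/(6.920e-04) = 0.03287 Ω
R_total = R_1 + R_2 + R_3 = 5.71 Ω

5.71 Ω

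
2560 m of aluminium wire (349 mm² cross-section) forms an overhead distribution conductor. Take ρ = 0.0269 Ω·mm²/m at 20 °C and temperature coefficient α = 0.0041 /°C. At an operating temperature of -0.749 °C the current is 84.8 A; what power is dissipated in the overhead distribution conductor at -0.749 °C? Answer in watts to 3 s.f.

ρ = 0.0269 Ω·mm²/m = 2.69×10^-8 Ω·m
A = 349 mm² = 3.490e-04 m²
R₍20₎ = ρL/A = (2.69×10^-8)(2560)/(3.490e-04) = 0.1973 Ω
R₍-0.749₎ = R₍20₎(1 + αΔT) = 0.1973 × (1 + 0.0041×-20.8) = 0.1805 Ω
P = I²R = (84.8)² × 0.1805 = 1300 W

1300 W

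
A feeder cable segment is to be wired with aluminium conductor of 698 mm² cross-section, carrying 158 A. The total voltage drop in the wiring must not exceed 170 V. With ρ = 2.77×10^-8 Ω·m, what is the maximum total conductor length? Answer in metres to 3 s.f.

27100 m

A = 698 mm² = 6.980e-04 m²
L_max = V_max·A/(1·ρI) = (170)(6.980e-04)/(2.77×10^-8×158) = 27100 m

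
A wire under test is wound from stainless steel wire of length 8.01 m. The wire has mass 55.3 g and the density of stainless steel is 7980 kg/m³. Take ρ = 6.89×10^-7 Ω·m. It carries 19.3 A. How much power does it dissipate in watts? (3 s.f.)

2380 W

A = m/(density·L) = 0.0553/(7980×8.01) = 8.6515e-07 m²
R = ρL/A = (6.89×10^-7)(8.01)/(8.6515e-07) = 6.379 Ω
P = I²R = (19.3)² × 6.379 = 2380 W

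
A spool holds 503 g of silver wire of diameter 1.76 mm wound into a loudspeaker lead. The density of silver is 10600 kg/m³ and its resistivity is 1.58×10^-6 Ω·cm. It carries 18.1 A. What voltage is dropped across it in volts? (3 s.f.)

2.29 V

ρ = 1.58×10^-6 Ω·cm = 1.58×10^-8 Ω·m
A = π(d/2)² = π(8.8000e-04 m)² = 2.4328e-06 m²
L = m/(density·A) = 0.503/(10600×2.4328e-06) = 19.51 m
R = ρL/A = (1.58×10^-8)(19.51)/(2.4328e-06) = 0.1267 Ω
V = IR = 18.1 × 0.1267 = 2.29 V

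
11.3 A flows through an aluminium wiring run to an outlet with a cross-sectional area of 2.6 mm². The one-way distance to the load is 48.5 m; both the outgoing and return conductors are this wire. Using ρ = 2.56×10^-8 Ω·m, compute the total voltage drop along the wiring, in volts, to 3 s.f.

10.8 V

A = 2.6 mm² = 2.600e-06 m²
Total conductor length (both ways) L = 2 × 48.5 = 97 m
R = ρL/A = (2.56×10^-8)(97)/(2.600e-06) = 0.9551 Ω
V = IR = 11.3 × 0.9551 = 10.8 V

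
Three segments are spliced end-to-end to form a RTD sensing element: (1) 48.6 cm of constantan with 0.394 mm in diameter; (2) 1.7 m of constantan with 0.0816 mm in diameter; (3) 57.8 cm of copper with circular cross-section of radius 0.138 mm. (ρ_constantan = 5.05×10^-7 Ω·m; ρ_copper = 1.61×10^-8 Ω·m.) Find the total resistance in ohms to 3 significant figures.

Seg 1: A = π(d/2)² = π(1.9700e-04 m)² = 1.219e-07 m²
R_1 = (5.05×10^-7)(0.486)/(1.219e-07) = 2.013 Ω
Seg 2: A = π(d/2)² = π(4.0800e-05 m)² = 5.230e-09 m²
R_2 = (5.05×10^-7)(1.7)/(5.230e-09) = 164.2 Ω
Seg 3: A = πr² = π(1.3800e-04 m)² = 5.983e-08 m²
R_3 = (1.61×10^-8)(0.578)/(5.983e-08) = 0.1555 Ω
R_total = R_1 + R_2 + R_3 = 166 Ω

166 Ω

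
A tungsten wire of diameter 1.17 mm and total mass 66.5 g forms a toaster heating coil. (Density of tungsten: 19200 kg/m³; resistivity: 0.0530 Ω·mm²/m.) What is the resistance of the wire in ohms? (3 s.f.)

ρ = 0.0530 Ω·mm²/m = 5.30×10^-8 Ω·m
A = π(d/2)² = π(5.8500e-04 m)² = 1.0751e-06 m²
L = m/(density·A) = 0.0665/(19200×1.0751e-06) = 3.222 m
R = ρL/A = (5.30×10^-8)(3.222)/(1.0751e-06) = 0.159 Ω

0.159 Ω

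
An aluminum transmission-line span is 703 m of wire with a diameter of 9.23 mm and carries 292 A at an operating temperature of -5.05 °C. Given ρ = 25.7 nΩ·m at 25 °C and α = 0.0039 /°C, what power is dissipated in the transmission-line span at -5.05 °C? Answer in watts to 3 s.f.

20300 W

ρ = 25.7 nΩ·m = 2.57×10^-8 Ω·m
A = π(d/2)² = π(4.6150e-03 m)² = 6.691e-05 m²
R₍25₎ = ρL/A = (2.57×10^-8)(703)/(6.691e-05) = 0.27 Ω
R₍-5.05₎ = R₍25₎(1 + αΔT) = 0.27 × (1 + 0.0039×-30.1) = 0.2384 Ω
P = I²R = (292)² × 0.2384 = 20300 W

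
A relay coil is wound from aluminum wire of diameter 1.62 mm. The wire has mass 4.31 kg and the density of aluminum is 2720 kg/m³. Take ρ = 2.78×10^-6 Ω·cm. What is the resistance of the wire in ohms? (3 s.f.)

10.4 Ω

ρ = 2.78×10^-6 Ω·cm = 2.78×10^-8 Ω·m
A = π(d/2)² = π(8.1000e-04 m)² = 2.0612e-06 m²
L = m/(density·A) = 4.31/(2720×2.0612e-06) = 768.8 m
R = ρL/A = (2.78×10^-8)(768.8)/(2.0612e-06) = 10.4 Ω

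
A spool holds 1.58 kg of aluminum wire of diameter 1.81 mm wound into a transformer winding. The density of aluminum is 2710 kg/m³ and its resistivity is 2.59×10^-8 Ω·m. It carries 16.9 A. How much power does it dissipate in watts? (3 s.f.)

A = π(d/2)² = π(9.0500e-04 m)² = 2.5730e-06 m²
L = m/(density·A) = 1.58/(2710×2.5730e-06) = 226.6 m
R = ρL/A = (2.59×10^-8)(226.6)/(2.5730e-06) = 2.281 Ω
P = I²R = (16.9)² × 2.281 = 651 W

651 W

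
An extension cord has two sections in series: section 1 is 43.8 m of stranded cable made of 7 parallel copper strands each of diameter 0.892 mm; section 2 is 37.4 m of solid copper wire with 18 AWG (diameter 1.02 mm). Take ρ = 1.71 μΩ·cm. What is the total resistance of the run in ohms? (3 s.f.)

ρ = 1.71 μΩ·cm = 1.71×10^-8 Ω·m
Section 1: A_strand = π(4.4600e-04)² = 6.249e-07 m²; R₁ = ρL/(N·A_s) = (1.71×10^-8)(43.8)/(7×6.249e-07) = 0.1712 Ω
Section 2: A = π(1.02/2 mm)² = π(5.1000e-04 m)² = 8.171e-07 m²
R₂ = (1.71×10^-8)(37.4)/(8.171e-07) = 0.7827 Ω
R = R₁ + R₂ = 0.954 Ω

0.954 Ω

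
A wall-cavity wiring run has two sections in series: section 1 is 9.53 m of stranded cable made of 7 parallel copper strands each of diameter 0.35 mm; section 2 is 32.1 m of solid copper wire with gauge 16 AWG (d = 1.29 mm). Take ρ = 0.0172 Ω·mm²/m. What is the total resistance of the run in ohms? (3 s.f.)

ρ = 0.0172 Ω·mm²/m = 1.72×10^-8 Ω·m
Section 1: A_strand = π(1.7500e-04)² = 9.621e-08 m²; R₁ = ρL/(N·A_s) = (1.72×10^-8)(9.53)/(7×9.621e-08) = 0.2434 Ω
Section 2: A = π(1.29/2 mm)² = π(6.4500e-04 m)² = 1.307e-06 m²
R₂ = (1.72×10^-8)(32.1)/(1.307e-06) = 0.4224 Ω
R = R₁ + R₂ = 0.666 Ω

0.666 Ω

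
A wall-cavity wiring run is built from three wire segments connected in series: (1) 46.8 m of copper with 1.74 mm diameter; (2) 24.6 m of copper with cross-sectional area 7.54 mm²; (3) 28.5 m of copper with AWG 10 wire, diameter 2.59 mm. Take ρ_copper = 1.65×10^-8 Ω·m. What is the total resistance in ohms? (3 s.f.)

0.468 Ω

Seg 1: A = π(d/2)² = π(8.7000e-04 m)² = 2.378e-06 m²
R_1 = (1.65×10^-8)(46.8)/(2.378e-06) = 0.3247 Ω
Seg 2: A = 7.54 mm² = 7.540e-06 m²
R_2 = (1.65×10^-8)(24.6)/(7.540e-06) = 0.05383 Ω
Seg 3: A = π(2.59/2 mm)² = π(1.2950e-03 m)² = 5.269e-06 m²
R_3 = (1.65×10^-8)(28.5)/(5.269e-06) = 0.08926 Ω
R_total = R_1 + R_2 + R_3 = 0.468 Ω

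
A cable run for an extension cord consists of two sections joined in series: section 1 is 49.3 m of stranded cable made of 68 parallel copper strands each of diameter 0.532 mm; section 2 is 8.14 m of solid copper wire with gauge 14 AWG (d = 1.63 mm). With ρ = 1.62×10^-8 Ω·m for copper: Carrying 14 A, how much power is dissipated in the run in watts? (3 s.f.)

22.7 W

Section 1: A_strand = π(2.6600e-04)² = 2.223e-07 m²; R₁ = ρL/(N·A_s) = (1.62×10^-8)(49.3)/(68×2.223e-07) = 0.05284 Ω
Section 2: A = π(1.63/2 mm)² = π(8.1500e-04 m)² = 2.087e-06 m²
R₂ = (1.62×10^-8)(8.14)/(2.087e-06) = 0.06319 Ω
R = R₁ + R₂ = 0.116 Ω
P = I²R = (14)² × 0.116 = 22.7 W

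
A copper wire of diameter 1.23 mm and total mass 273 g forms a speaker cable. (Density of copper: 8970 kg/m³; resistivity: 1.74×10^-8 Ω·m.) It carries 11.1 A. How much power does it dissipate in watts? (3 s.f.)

46.2 W

A = π(d/2)² = π(6.1500e-04 m)² = 1.1882e-06 m²
L = m/(density·A) = 0.273/(8970×1.1882e-06) = 25.61 m
R = ρL/A = (1.74×10^-8)(25.61)/(1.1882e-06) = 0.3751 Ω
P = I²R = (11.1)² × 0.3751 = 46.2 W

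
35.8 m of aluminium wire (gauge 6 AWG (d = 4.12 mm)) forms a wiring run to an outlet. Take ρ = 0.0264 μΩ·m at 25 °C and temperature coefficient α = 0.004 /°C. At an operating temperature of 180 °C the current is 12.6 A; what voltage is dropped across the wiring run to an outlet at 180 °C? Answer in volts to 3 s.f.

1.45 V

ρ = 0.0264 μΩ·m = 2.64×10^-8 Ω·m
A = π(4.12/2 mm)² = π(2.0600e-03 m)² = 1.333e-05 m²
R₍25₎ = ρL/A = (2.64×10^-8)(35.8)/(1.333e-05) = 0.07089 Ω
R₍180₎ = R₍25₎(1 + αΔT) = 0.07089 × (1 + 0.004×155) = 0.1148 Ω
V = IR = 12.6 × 0.1148 = 1.45 V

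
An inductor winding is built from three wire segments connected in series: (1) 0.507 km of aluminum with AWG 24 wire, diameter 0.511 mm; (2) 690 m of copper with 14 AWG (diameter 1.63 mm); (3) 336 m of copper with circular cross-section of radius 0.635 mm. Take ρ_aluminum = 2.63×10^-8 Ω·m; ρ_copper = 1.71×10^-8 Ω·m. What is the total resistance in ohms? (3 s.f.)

75.2 Ω

Seg 1: A = π(0.511/2 mm)² = π(2.5550e-04 m)² = 2.051e-07 m²
R_1 = (2.63×10^-8)(507)/(2.051e-07) = 65.02 Ω
Seg 2: A = π(1.63/2 mm)² = π(8.1500e-04 m)² = 2.087e-06 m²
R_2 = (1.71×10^-8)(690)/(2.087e-06) = 5.654 Ω
Seg 3: A = πr² = π(6.3500e-04 m)² = 1.267e-06 m²
R_3 = (1.71×10^-8)(336)/(1.267e-06) = 4.536 Ω
R_total = R_1 + R_2 + R_3 = 75.2 Ω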